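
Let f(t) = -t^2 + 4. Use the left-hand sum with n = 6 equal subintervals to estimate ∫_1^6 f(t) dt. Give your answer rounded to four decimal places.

-37.6620

Δt = (6 − 1)/6 = 5/6.
Left endpoints: 1, 11/6, 8/3, 3.5, 13/3, 31/6.
f(1) = 3, f(11/6) = 23/36, f(8/3) = -28/9, f(3.5) = -8.25, f(13/3) = -133/9, f(31/6) = -817/36.
Sum = Δt · [f(1) + f(11/6) + f(8/3) + ...].
Sum ≈ -37.6620.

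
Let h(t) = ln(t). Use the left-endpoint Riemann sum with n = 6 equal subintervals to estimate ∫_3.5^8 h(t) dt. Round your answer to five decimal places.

Δt = (8 − 3.5)/6 = 0.75.
Left endpoints: 3.5, 4.25, 5, 5.75, 6.5, 7.25.
h(3.5) ≈ 1.25276, h(4.25) ≈ 1.44692, h(5) ≈ 1.60944, h(5.75) ≈ 1.74920, h(6.5) ≈ 1.87180, h(7.25) ≈ 1.98100.
Sum = Δt · [h(3.5) + h(4.25) + h(5) + ...].
Sum ≈ 7.43334.

7.43334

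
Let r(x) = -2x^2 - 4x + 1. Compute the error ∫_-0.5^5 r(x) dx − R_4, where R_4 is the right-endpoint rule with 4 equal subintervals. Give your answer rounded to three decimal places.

Exact integral: ∫_-0.5^5 r(x) dx ≈ -127.41667.
R_4 = -180.0390625.
Error ≈ -127.41667 − (-180.0390625) ≈ 52.622.

52.622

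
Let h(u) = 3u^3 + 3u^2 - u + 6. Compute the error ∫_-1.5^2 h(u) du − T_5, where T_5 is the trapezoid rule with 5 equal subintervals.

-1.500625

Exact integral: ∫_-1.5^2 h(u) du = 39.703125.
T_5 = 41.20375.
Error = 39.703125 − 41.20375 = -1.500625.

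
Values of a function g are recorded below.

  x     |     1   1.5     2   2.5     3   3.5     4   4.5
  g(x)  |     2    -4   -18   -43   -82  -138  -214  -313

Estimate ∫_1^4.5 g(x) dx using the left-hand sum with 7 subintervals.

Δx = 0.5.
Sum = 0.5·[2 + (-4) + (-18) + (-43) + (-82) + (-138) + (-214)] = -248.5.

-248.5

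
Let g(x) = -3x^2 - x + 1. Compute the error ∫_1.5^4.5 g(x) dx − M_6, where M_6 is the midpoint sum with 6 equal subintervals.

-0.1875

Exact integral: ∫_1.5^4.5 g(x) dx = -93.75.
M_6 = -93.5625.
Error = -93.75 − (-93.5625) = -0.1875.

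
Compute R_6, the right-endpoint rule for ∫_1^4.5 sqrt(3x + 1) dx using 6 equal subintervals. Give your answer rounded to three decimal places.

11.009

Δx = (4.5 − 1)/6 = 7/12.
Right endpoints: 19/12, 13/6, 2.75, 10/3, 47/12, 4.5.
f(19/12) ≈ 2.398, f(13/6) ≈ 2.739, f(2.75) ≈ 3.041, f(10/3) ≈ 3.317, f(47/12) ≈ 3.571, f(4.5) ≈ 3.808.
Sum = Δx · [f(19/12) + f(13/6) + f(2.75) + ...].
Sum ≈ 11.009.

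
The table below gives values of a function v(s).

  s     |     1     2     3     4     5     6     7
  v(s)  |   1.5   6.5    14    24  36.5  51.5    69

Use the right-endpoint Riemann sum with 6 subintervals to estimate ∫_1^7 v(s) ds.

Δs = 1.
Sum = 1·[6.5 + 14 + 24 + 36.5 + 51.5 + 69] = 201.5.

201.5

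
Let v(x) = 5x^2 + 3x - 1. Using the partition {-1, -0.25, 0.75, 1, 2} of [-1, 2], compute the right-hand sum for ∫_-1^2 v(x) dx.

Subinterval widths: 0.75, 1, 0.25, 1.
Right endpoints: -0.25, 0.75, 1, 2.
v(-0.25) = -1.4375, v(0.75) = 4.0625, v(1) = 7, v(2) = 25.
Sum = Σ Δx_i · v(x_i).
Sum = 29.734375.

29.734375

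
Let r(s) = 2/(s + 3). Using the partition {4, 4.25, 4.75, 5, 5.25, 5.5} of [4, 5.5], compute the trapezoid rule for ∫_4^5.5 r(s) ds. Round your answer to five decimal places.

0.38845

Subinterval widths: 0.25, 0.5, 0.25, 0.25, 0.25.
r(4) = 2/7, r(4.25) = 8/29, r(4.75) = 8/31, r(5) = 0.25, r(5.25) = 8/33, r(5.5) = 4/17.
On each subinterval the trapezoid contributes (Δs_i/2)·[r(s_{i-1}) + r(s_i)].
Sum ≈ 0.38845.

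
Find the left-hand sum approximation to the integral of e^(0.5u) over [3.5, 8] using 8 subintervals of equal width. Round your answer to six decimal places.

Δu = (8 − 3.5)/8 = 0.5625.
Left endpoints: 3.5, 4.0625, 4.625, 5.1875, 5.75, 6.3125, 6.875, 7.4375.
f(3.5) ≈ 5.754603, f(4.0625) ≈ 7.623610, f(4.625) ≈ 10.099642, f(5.1875) ≈ 13.379852, f(5.75) ≈ 17.725424, f(6.3125) ≈ 23.482372, f(6.875) ≈ 31.109088, f(7.4375) ≈ 41.212846.
Sum = Δu · [f(3.5) + f(4.0625) + f(4.625) + ...].
Sum ≈ 84.592933.

84.592933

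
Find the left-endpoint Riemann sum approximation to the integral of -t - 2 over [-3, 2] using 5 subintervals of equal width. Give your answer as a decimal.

-5

Δt = (2 − (-3))/5 = 1.
Left endpoints: -3, -2, -1, 0, 1.
f(-3) = 1, f(-2) = 0, f(-1) = -1, f(0) = -2, f(1) = -3.
Sum = Δt · [f(-3) + f(-2) + f(-1) + f(0) + f(1)].
Sum = -5.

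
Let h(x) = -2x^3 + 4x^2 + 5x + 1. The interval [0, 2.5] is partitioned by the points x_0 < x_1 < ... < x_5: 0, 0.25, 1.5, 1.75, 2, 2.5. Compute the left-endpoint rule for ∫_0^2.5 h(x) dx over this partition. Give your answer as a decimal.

14.34375

Subinterval widths: 0.25, 1.25, 0.25, 0.25, 0.5.
Left endpoints: 0, 0.25, 1.5, 1.75, 2.
h(0) = 1, h(0.25) = 2.46875, h(1.5) = 10.75, h(1.75) = 11.28125, h(2) = 11.
Sum = Σ Δx_i · h(x_i).
Sum = 14.34375.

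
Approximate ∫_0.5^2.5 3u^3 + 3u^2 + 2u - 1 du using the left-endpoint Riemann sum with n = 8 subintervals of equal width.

40.53125

Δu = (2.5 − 0.5)/8 = 0.25.
Left endpoints: 0.5, 0.75, 1, 1.25, 1.5, 1.75, 2, 2.25.
f(0.5) = 1.125, f(0.75) = 3.453125, f(1) = 7, f(1.25) = 12.046875, f(1.5) = 18.875, f(1.75) = 27.765625, f(2) = 39, f(2.25) = 52.859375.
Sum = Δu · [f(0.5) + f(0.75) + f(1) + ...].
Sum = 40.53125.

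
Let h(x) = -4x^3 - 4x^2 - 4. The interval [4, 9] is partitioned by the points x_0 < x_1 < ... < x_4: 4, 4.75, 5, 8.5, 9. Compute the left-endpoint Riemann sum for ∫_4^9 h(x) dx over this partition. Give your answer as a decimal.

Subinterval widths: 0.75, 0.25, 3.5, 0.5.
Left endpoints: 4, 4.75, 5, 8.5.
h(4) = -324, h(4.75) = -522.9375, h(5) = -604, h(8.5) = -2749.5.
Sum = Σ Δx_i · h(x_i).
Sum = -3862.484375.

-3862.484375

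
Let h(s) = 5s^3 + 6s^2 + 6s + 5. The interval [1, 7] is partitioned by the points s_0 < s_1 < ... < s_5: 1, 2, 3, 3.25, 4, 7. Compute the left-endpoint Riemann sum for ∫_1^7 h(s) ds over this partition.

1685.63671875

Subinterval widths: 1, 1, 0.25, 0.75, 3.
Left endpoints: 1, 2, 3, 3.25, 4.
h(1) = 22, h(2) = 81, h(3) = 212, h(3.25) = 259.515625, h(4) = 445.
Sum = Σ Δs_i · h(s_i).
Sum = 1685.63671875.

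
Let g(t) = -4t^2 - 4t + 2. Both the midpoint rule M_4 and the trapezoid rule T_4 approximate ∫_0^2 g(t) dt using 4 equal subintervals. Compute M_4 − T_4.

0.5

M_4 = -14.5.
T_4 = -15.
M_4 − T_4 = 0.5.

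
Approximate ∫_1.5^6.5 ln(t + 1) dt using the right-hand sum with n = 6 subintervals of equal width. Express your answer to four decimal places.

Δt = (6.5 − 1.5)/6 = 5/6.
Right endpoints: 7/3, 19/6, 4, 29/6, 17/3, 6.5.
f(7/3) ≈ 1.2040, f(19/6) ≈ 1.4271, f(4) ≈ 1.6094, f(29/6) ≈ 1.7636, f(17/3) ≈ 1.8971, f(6.5) ≈ 2.0149.
Sum = Δt · [f(7/3) + f(19/6) + f(4) + ...].
Sum ≈ 8.2634.

8.2634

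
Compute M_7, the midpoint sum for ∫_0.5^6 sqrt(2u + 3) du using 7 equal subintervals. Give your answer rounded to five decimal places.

Δu = (6 − 0.5)/7 = 11/14.
Midpoints: 25/28, 47/28, 69/28, 3.25, 113/28, 135/28, 157/28.
f(25/28) ≈ 2.18763, f(47/28) ≈ 2.52134, f(69/28) ≈ 2.81577, f(3.25) ≈ 3.08221, f(113/28) ≈ 3.32738, f(135/28) ≈ 3.55568, f(157/28) ≈ 3.77018.
Sum = Δu · [f(25/28) + f(47/28) + f(69/28) + ...].
Sum ≈ 16.70443.

16.70443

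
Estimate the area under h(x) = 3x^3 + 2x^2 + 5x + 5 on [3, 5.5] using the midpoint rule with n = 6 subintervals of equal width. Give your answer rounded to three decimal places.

Δx = (5.5 − 3)/6 = 5/12.
Midpoints: 77/24, 3.625, 97/24, 107/24, 4.875, 127/24.
h(77/24) = 216119/1536, h(3.625) = 98463/512, h(97/24) = 1179377/4608, h(107/24) = 170443/512, h(4.875) = 217333/512, h(127/24) = 2451407/4608.
Sum = Δx · [h(77/24) + h(3.625) + h(97/24) + ...].
Sum ≈ 782.633.

782.633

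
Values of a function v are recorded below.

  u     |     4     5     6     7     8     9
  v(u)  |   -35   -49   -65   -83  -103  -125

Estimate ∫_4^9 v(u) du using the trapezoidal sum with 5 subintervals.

Δu = 1.
T_5 = (1/2)·[(-35) + 2·(-49) + 2·(-65) + 2·(-83) + 2·(-103) + (-125)] = -380.

-380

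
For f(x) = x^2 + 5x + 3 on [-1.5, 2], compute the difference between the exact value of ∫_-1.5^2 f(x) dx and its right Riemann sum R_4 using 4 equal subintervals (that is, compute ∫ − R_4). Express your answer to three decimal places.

-8.868

Exact integral: ∫_-1.5^2 f(x) dx ≈ 18.66667.
R_4 = 27.53515625.
Error ≈ 18.66667 − 27.53515625 ≈ -8.868.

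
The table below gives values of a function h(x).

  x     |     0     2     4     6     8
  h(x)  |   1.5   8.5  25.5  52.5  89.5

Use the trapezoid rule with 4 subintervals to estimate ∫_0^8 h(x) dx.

264

Δx = 2.
T_4 = (2/2)·[1.5 + 2·8.5 + 2·25.5 + 2·52.5 + 89.5] = 264.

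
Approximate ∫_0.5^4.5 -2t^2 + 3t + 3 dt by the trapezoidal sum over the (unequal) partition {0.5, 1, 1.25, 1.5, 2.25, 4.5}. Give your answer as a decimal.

-22.65625

Subinterval widths: 0.5, 0.25, 0.25, 0.75, 2.25.
f(0.5) = 4, f(1) = 4, f(1.25) = 3.625, f(1.5) = 3, f(2.25) = -0.375, f(4.5) = -24.
On each subinterval the trapezoid contributes (Δt_i/2)·[f(t_{i-1}) + f(t_i)].
Sum = -22.65625.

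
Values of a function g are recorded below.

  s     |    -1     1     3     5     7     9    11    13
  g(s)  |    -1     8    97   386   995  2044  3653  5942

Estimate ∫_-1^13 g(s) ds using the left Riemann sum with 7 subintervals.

14364

Δs = 2.
Sum = 2·[(-1) + 8 + 97 + 386 + 995 + 2044 + 3653] = 14364.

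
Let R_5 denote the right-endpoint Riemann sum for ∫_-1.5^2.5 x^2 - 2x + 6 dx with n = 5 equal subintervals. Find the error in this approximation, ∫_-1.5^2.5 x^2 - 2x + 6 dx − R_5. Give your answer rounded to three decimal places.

Exact integral: ∫_-1.5^2.5 f(x) dx ≈ 26.33333.
R_5 = 25.16.
Error ≈ 26.33333 − 25.16 ≈ 1.173.

1.173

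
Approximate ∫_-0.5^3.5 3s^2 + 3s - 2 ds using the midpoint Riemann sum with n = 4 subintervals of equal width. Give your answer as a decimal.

Δs = (3.5 − (-0.5))/4 = 1.
Midpoints: 0, 1, 2, 3.
f(0) = -2, f(1) = 4, f(2) = 16, f(3) = 34.
Sum = Δs · [f(0) + f(1) + f(2) + f(3)].
Sum = 52.

52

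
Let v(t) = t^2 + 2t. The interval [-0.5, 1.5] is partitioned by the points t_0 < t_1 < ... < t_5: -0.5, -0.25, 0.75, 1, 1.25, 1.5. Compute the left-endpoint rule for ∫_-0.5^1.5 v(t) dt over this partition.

1.65625

Subinterval widths: 0.25, 1, 0.25, 0.25, 0.25.
Left endpoints: -0.5, -0.25, 0.75, 1, 1.25.
v(-0.5) = -0.75, v(-0.25) = -0.4375, v(0.75) = 2.0625, v(1) = 3, v(1.25) = 4.0625.
Sum = Σ Δt_i · v(t_i).
Sum = 1.65625.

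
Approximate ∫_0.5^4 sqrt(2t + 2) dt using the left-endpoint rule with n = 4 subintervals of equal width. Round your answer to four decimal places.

8.1666

Δt = (4 − 0.5)/4 = 0.875.
Left endpoints: 0.5, 1.375, 2.25, 3.125.
f(0.5) ≈ 1.7321, f(1.375) ≈ 2.1794, f(2.25) ≈ 2.5495, f(3.125) ≈ 2.8723.
Sum = Δt · [f(0.5) + f(1.375) + f(2.25) + f(3.125)].
Sum ≈ 8.1666.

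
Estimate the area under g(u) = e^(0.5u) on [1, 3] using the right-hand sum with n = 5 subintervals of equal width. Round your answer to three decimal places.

Δu = (3 − 1)/5 = 0.4.
Right endpoints: 1.4, 1.8, 2.2, 2.6, 3.
g(1.4) ≈ 2.014, g(1.8) ≈ 2.460, g(2.2) ≈ 3.004, g(2.6) ≈ 3.669, g(3) ≈ 4.482.
Sum = Δu · [g(1.4) + g(1.8) + g(2.2) + g(2.6) + g(3)].
Sum ≈ 6.251.

6.251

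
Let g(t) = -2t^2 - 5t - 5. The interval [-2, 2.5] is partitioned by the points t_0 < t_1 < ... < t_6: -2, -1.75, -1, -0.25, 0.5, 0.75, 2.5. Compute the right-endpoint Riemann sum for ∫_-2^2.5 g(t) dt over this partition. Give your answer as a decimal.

Subinterval widths: 0.25, 0.75, 0.75, 0.75, 0.25, 1.75.
Right endpoints: -1.75, -1, -0.25, 0.5, 0.75, 2.5.
g(-1.75) = -2.375, g(-1) = -2, g(-0.25) = -3.875, g(0.5) = -8, g(0.75) = -9.875, g(2.5) = -30.
Sum = Σ Δt_i · g(t_i).
Sum = -65.96875.

-65.96875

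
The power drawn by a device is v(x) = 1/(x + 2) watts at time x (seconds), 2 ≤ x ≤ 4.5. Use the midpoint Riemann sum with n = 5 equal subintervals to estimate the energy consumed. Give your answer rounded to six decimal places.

Δx = (4.5 − 2)/5 = 0.5.
Midpoints: 2.25, 2.75, 3.25, 3.75, 4.25.
v(2.25) = 4/17, v(2.75) = 4/19, v(3.25) = 4/21, v(3.75) = 4/23, v(4.25) = 0.16.
Sum = Δx · [v(2.25) + v(2.75) + v(3.25) + v(3.75) + v(4.25)].
Sum ≈ 0.485105.

0.485105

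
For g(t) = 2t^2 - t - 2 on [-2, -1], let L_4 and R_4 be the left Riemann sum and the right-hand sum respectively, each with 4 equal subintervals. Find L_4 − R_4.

L_4 = 5.0625.
R_4 = 3.3125.
L_4 − R_4 = 1.75.

1.75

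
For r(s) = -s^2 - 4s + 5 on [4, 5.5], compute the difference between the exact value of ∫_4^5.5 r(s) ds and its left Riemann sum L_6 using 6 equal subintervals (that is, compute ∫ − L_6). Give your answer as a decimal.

Exact integral: ∫_4^5.5 r(s) ds = -55.125.
L_6 = -52.609375.
Error = -55.125 − (-52.609375) = -2.515625.

-2.515625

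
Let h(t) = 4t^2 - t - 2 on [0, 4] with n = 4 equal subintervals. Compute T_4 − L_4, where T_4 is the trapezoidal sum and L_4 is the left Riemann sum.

T_4 = 72.
L_4 = 42.
T_4 − L_4 = 30.

30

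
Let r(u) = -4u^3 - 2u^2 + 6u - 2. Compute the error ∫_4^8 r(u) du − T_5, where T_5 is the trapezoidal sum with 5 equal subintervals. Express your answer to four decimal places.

Exact integral: ∫_4^8 r(u) du ≈ -4002.666667.
T_5 = -4034.24.
Error ≈ -4002.666667 − (-4034.24) ≈ 31.5733.

31.5733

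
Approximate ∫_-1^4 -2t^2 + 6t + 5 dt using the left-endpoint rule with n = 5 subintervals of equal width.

25

Δt = (4 − (-1))/5 = 1.
Left endpoints: -1, 0, 1, 2, 3.
f(-1) = -3, f(0) = 5, f(1) = 9, f(2) = 9, f(3) = 5.
Sum = Δt · [f(-1) + f(0) + f(1) + f(2) + f(3)].
Sum = 25.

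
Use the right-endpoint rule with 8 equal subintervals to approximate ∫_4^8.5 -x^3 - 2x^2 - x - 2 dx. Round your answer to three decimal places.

Δx = (8.5 − 4)/8 = 0.5625.
Right endpoints: 4.5625, 5.125, 5.6875, 6.25, 6.8125, 7.375, 7.9375, 8.5.
f(4.5625) = -586425/4096, f(5.125) = -99465/512, f(5.6875) = -1050051/4096, f(6.25) = -330.515625, f(6.8125) = -1711317/4096, f(7.375) = -265875/512, f(7.9375) = -2605215/4096, f(8.5) = -769.125.
Sum = Δx · [f(4.5625) + f(5.125) + f(5.6875) + ...].
Sum ≈ -1837.444.

-1837.444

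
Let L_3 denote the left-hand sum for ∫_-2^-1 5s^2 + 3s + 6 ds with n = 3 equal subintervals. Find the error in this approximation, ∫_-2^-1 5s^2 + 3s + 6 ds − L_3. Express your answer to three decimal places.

-2.093

Exact integral: ∫_-2^-1 f(s) ds ≈ 13.16667.
L_3 ≈ 15.25926.
Error ≈ 13.16667 − 15.25926 ≈ -2.093.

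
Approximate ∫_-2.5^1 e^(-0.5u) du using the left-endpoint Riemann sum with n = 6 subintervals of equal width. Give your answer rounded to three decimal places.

6.650

Δu = (1 − (-2.5))/6 = 7/12.
Left endpoints: -2.5, -23/12, -4/3, -0.75, -1/6, 5/12.
f(-2.5) ≈ 3.490, f(-23/12) ≈ 2.607, f(-4/3) ≈ 1.948, f(-0.75) ≈ 1.455, f(-1/6) ≈ 1.087, f(5/12) ≈ 0.812.
Sum = Δu · [f(-2.5) + f(-23/12) + f(-4/3) + ...].
Sum ≈ 6.650.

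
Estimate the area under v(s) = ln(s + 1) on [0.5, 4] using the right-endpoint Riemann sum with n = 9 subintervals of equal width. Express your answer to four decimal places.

Δs = (4 − 0.5)/9 = 7/18.
Right endpoints: 8/9, 23/18, 5/3, 37/18, 22/9, 17/6, 29/9, 65/18, 4.
v(8/9) ≈ 0.6360, v(23/18) ≈ 0.8232, v(5/3) ≈ 0.9808, v(37/18) ≈ 1.1170, v(22/9) ≈ 1.2368, v(17/6) ≈ 1.3437, v(29/9) ≈ 1.4404, v(65/18) ≈ 1.5285, v(4) ≈ 1.6094.
Sum = Δs · [v(8/9) + v(23/18) + v(5/3) + ...].
Sum ≈ 4.1672.

4.1672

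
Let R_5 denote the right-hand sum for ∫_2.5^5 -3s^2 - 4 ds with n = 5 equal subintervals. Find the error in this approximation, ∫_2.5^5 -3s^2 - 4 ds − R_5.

14.375

Exact integral: ∫_2.5^5 f(s) ds = -119.375.
R_5 = -133.75.
Error = -119.375 − (-133.75) = 14.375.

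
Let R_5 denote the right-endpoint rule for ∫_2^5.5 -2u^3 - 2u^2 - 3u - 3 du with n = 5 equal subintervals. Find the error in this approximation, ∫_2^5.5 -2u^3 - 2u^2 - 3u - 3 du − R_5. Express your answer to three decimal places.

Exact integral: ∫_2^5.5 f(u) du ≈ -604.98958.
R_5 = -744.905.
Error ≈ -604.98958 − (-744.905) ≈ 139.915.

139.915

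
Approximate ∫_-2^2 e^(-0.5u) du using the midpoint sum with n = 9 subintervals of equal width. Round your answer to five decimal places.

Δu = (2 − (-2))/9 = 4/9.
Midpoints: -16/9, -4/3, -8/9, -4/9, 0, 4/9, 8/9, 4/3, 16/9.
f(-16/9) ≈ 2.43243, f(-4/3) ≈ 1.94773, f(-8/9) ≈ 1.55962, f(-4/9) ≈ 1.24885, f(0) ≈ 1.00000, f(4/9) ≈ 0.80074, f(8/9) ≈ 0.64118, f(4/3) ≈ 0.51342, f(16/9) ≈ 0.41111.
Sum = Δu · [f(-16/9) + f(-4/3) + f(-8/9) + ...].
Sum ≈ 4.69115.

4.69115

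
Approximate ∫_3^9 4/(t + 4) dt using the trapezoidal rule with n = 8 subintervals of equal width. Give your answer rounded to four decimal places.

2.4789

Δt = (9 − 3)/8 = 0.75.
f(3) = 4/7, f(3.75) = 16/31, f(4.5) = 8/17, f(5.25) = 16/37, f(6) = 0.4, f(6.75) = 16/43, f(7.5) = 8/23, f(8.25) = 16/49, f(9) = 4/13.
T_8 = (Δt/2)·[f(t_0) + 2f(t_1) + ... + 2f(t_{7}) + f(t_8)].
Sum ≈ 2.4789.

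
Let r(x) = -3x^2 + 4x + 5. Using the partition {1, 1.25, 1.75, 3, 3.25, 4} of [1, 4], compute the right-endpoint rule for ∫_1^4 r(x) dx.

-33.4375

Subinterval widths: 0.25, 0.5, 1.25, 0.25, 0.75.
Right endpoints: 1.25, 1.75, 3, 3.25, 4.
r(1.25) = 5.3125, r(1.75) = 2.8125, r(3) = -10, r(3.25) = -13.6875, r(4) = -27.
Sum = Σ Δx_i · r(x_i).
Sum = -33.4375.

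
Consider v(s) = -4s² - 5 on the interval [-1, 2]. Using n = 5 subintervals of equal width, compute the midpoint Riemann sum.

Δs = (2 − (-1))/5 = 0.6.
Midpoints: -0.7, -0.1, 0.5, 1.1, 1.7.
v(-0.7) = -6.96, v(-0.1) = -5.04, v(0.5) = -6, v(1.1) = -9.84, v(1.7) = -16.56.
Sum = Δs · [v(-0.7) + v(-0.1) + v(0.5) + v(1.1) + v(1.7)].
Sum = -26.64.

-26.64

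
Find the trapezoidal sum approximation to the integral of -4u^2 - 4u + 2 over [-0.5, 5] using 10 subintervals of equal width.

Δu = (5 − (-0.5))/10 = 0.55.
f(-0.5) = 3, f(0.05) = 1.79, f(0.6) = -1.84, f(1.15) = -7.89, f(1.7) = -16.36, f(2.25) = -27.25, f(2.8) = -40.56, f(3.35) = -56.29, f(3.9) = -74.44, f(4.45) = -95.01, f(5) = -118.
T_10 = (Δu/2)·[f(u_0) + 2f(u_1) + ... + 2f(u_{9}) + f(u_10)].
Sum = -206.4425.

-206.4425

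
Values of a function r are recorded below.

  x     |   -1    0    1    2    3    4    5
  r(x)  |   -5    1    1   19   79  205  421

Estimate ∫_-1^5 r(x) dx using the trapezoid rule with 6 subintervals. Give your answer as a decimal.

513

Δx = 1.
T_6 = (1/2)·[(-5) + 2·1 + 2·1 + 2·19 + 2·79 + 2·205 + 421] = 513.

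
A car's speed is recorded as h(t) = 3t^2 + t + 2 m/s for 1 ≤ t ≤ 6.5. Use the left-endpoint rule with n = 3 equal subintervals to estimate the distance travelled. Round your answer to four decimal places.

196.0139

Δt = (6.5 − 1)/3 = 11/6.
Left endpoints: 1, 17/6, 14/3.
h(1) = 6, h(17/6) = 347/12, h(14/3) = 72.
Sum = Δt · [h(1) + h(17/6) + h(14/3)].
Sum ≈ 196.0139.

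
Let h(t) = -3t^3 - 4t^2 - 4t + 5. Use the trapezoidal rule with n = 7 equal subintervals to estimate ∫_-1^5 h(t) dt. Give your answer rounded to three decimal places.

Δt = (5 − (-1))/7 = 6/7.
h(-1) = 8, h(-1/7) = 1886/343, h(5/7) = -340/343, h(11/7) = -7822/343, h(17/7) = -24448/343, h(23/7) = -54106/343, h(29/7) = -100684/343, h(5) = -490.
T_7 = (Δt/2)·[h(t_0) + 2h(t_1) + ... + 2h(t_{6}) + h(t_7)].
Sum ≈ -670.163.

-670.163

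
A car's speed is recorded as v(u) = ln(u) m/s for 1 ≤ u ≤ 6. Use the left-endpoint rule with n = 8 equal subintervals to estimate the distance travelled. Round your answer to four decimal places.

Δu = (6 − 1)/8 = 0.625.
Left endpoints: 1, 1.625, 2.25, 2.875, 3.5, 4.125, 4.75, 5.375.
v(1) ≈ 0.0000, v(1.625) ≈ 0.4855, v(2.25) ≈ 0.8109, v(2.875) ≈ 1.0561, v(3.5) ≈ 1.2528, v(4.125) ≈ 1.4171, v(4.75) ≈ 1.5581, v(5.375) ≈ 1.6818.
Sum = Δu · [v(1) + v(1.625) + v(2.25) + ...].
Sum ≈ 5.1639.

5.1639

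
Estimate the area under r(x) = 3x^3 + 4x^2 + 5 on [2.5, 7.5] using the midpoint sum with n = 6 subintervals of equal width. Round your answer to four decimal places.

Δx = (7.5 − 2.5)/6 = 5/6.
Midpoints: 35/12, 3.75, 55/12, 65/12, 6.25, 85/12.
r(35/12) = 21785/192, r(3.75) = 219.453125, r(55/12) = 217655/576, r(65/12) = 599.140625, r(6.25) = 893.671875, r(85/12) = 732605/576.
Sum = Δx · [r(35/12) + r(3.75) + r(55/12) + ...].
Sum ≈ 2896.2384.

2896.2384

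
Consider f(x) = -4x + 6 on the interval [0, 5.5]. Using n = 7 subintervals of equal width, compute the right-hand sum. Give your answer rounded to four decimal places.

Δx = (5.5 − 0)/7 = 11/14.
Right endpoints: 11/14, 11/7, 33/14, 22/7, 55/14, 33/7, 5.5.
f(11/14) = 20/7, f(11/7) = -2/7, f(33/14) = -24/7, f(22/7) = -46/7, f(55/14) = -68/7, f(33/7) = -90/7, f(5.5) = -16.
Sum = Δx · [f(11/14) + f(11/7) + f(33/14) + ...].
Sum ≈ -36.1429.

-36.1429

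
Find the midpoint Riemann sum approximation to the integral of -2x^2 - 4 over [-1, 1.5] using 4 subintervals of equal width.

-12.75390625

Δx = (1.5 − (-1))/4 = 0.625.
Midpoints: -0.6875, -0.0625, 0.5625, 1.1875.
f(-0.6875) = -4.9453125, f(-0.0625) = -4.0078125, f(0.5625) = -4.6328125, f(1.1875) = -6.8203125.
Sum = Δx · [f(-0.6875) + f(-0.0625) + f(0.5625) + f(1.1875)].
Sum = -12.75390625.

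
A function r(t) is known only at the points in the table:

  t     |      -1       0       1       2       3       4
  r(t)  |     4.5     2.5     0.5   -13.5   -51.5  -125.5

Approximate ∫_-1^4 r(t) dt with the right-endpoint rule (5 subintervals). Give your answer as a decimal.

-187.5

Δt = 1.
Sum = 1·[2.5 + 0.5 + (-13.5) + (-51.5) + (-125.5)] = -187.5.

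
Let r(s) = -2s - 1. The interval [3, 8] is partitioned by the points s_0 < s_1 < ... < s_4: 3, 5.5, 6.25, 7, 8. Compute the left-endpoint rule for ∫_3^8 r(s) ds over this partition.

Subinterval widths: 2.5, 0.75, 0.75, 1.
Left endpoints: 3, 5.5, 6.25, 7.
r(3) = -7, r(5.5) = -12, r(6.25) = -13.5, r(7) = -15.
Sum = Σ Δs_i · r(s_i).
Sum = -51.625.

-51.625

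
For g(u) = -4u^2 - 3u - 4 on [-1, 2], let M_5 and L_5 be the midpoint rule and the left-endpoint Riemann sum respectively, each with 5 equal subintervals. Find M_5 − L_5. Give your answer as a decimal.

M_5 = -28.14.
L_5 = -22.92.
M_5 − L_5 = -5.22.

-5.22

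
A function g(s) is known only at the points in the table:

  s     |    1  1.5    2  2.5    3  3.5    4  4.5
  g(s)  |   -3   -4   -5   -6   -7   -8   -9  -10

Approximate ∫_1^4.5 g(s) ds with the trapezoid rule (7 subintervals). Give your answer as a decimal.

-22.75

Δs = 0.5.
T_7 = (0.5/2)·[(-3) + 2·(-4) + 2·(-5) + 2·(-6) + 2·(-7) + 2·(-8) + 2·(-9) + (-10)] = -22.75.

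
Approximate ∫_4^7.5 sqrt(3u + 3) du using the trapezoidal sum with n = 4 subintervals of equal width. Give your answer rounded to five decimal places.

Δu = (7.5 − 4)/4 = 0.875.
f(4) ≈ 3.87298, f(4.875) ≈ 4.19821, f(5.75) ≈ 4.50000, f(6.625) ≈ 4.78278, f(7.5) ≈ 5.04975.
T_4 = (Δu/2)·[f(u_0) + 2f(u_1) + 2f(u_2) + 2f(u_3) + f(u_4)].
Sum ≈ 15.69957.

15.69957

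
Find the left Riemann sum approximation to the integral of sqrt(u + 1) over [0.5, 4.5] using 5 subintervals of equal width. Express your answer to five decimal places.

6.91583

Δu = (4.5 − 0.5)/5 = 0.8.
Left endpoints: 0.5, 1.3, 2.1, 2.9, 3.7.
f(0.5) ≈ 1.22474, f(1.3) ≈ 1.51658, f(2.1) ≈ 1.76068, f(2.9) ≈ 1.97484, f(3.7) ≈ 2.16795.
Sum = Δu · [f(0.5) + f(1.3) + f(2.1) + f(2.9) + f(3.7)].
Sum ≈ 6.91583.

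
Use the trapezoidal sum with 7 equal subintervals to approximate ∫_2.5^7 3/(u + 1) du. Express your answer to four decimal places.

2.4868

Δu = (7 − 2.5)/7 = 9/14.
f(2.5) = 6/7, f(22/7) = 21/29, f(53/14) = 42/67, f(31/7) = 21/38, f(71/14) = 42/85, f(40/7) = 21/47, f(89/14) = 42/103, f(7) = 0.375.
T_7 = (Δu/2)·[f(u_0) + 2f(u_1) + ... + 2f(u_{6}) + f(u_7)].
Sum ≈ 2.4868.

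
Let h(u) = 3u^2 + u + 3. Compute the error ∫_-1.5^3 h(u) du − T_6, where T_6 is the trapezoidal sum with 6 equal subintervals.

-1.265625

Exact integral: ∫_-1.5^3 h(u) du = 47.25.
T_6 = 48.515625.
Error = 47.25 − 48.515625 = -1.265625.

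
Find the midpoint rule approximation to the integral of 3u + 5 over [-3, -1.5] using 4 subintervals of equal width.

-2.625

Δu = (-1.5 − (-3))/4 = 0.375.
Midpoints: -2.8125, -2.4375, -2.0625, -1.6875.
f(-2.8125) = -3.4375, f(-2.4375) = -2.3125, f(-2.0625) = -1.1875, f(-1.6875) = -0.0625.
Sum = Δu · [f(-2.8125) + f(-2.4375) + f(-2.0625) + f(-1.6875)].
Sum = -2.625.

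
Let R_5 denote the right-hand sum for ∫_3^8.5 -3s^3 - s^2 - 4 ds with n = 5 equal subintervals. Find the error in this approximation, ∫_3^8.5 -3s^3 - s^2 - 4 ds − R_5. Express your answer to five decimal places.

1062.05229

Exact integral: ∫_3^8.5 f(s) ds ≈ -4072.0052083.
R_5 = -5134.0575.
Error ≈ -4072.0052083 − (-5134.0575) ≈ 1062.05229.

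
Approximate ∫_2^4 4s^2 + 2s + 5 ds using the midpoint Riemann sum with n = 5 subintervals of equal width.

96.56

Δs = (4 − 2)/5 = 0.4.
Midpoints: 2.2, 2.6, 3, 3.4, 3.8.
f(2.2) = 28.76, f(2.6) = 37.24, f(3) = 47, f(3.4) = 58.04, f(3.8) = 70.36.
Sum = Δs · [f(2.2) + f(2.6) + f(3) + f(3.4) + f(3.8)].
Sum = 96.56.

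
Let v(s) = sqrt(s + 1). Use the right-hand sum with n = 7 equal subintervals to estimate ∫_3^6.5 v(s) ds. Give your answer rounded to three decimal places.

8.543

Δs = (6.5 − 3)/7 = 0.5.
Right endpoints: 3.5, 4, 4.5, 5, 5.5, 6, 6.5.
v(3.5) ≈ 2.121, v(4) ≈ 2.236, v(4.5) ≈ 2.345, v(5) ≈ 2.449, v(5.5) ≈ 2.550, v(6) ≈ 2.646, v(6.5) ≈ 2.739.
Sum = Δs · [v(3.5) + v(4) + v(4.5) + ...].
Sum ≈ 8.543.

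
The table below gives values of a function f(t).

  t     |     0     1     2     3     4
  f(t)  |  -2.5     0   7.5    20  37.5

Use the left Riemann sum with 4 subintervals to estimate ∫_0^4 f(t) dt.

Δt = 1.
Sum = 1·[(-2.5) + 0 + 7.5 + 20] = 25.

25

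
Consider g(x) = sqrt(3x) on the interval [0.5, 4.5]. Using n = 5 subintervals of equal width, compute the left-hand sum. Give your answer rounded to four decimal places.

9.5926

Δx = (4.5 − 0.5)/5 = 0.8.
Left endpoints: 0.5, 1.3, 2.1, 2.9, 3.7.
g(0.5) ≈ 1.2247, g(1.3) ≈ 1.9748, g(2.1) ≈ 2.5100, g(2.9) ≈ 2.9496, g(3.7) ≈ 3.3317.
Sum = Δx · [g(0.5) + g(1.3) + g(2.1) + g(2.9) + g(3.7)].
Sum ≈ 9.5926.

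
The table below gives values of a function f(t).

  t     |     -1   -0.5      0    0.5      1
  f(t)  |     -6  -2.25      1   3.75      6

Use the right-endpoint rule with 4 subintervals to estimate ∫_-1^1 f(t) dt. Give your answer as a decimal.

4.25

Δt = 0.5.
Sum = 0.5·[(-2.25) + 1 + 3.75 + 6] = 4.25.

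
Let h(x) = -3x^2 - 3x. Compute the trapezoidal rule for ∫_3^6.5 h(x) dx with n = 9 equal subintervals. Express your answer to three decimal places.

Δx = (6.5 − 3)/9 = 7/18.
h(3) = -36, h(61/18) = -4819/108, h(34/9) = -1462/27, h(25/6) = -775/12, h(41/9) = -2050/27, h(89/18) = -9523/108, h(16/3) = -304/3, h(103/18) = -12463/108, h(55/9) = -3520/27, h(6.5) = -146.25.
T_9 = (Δx/2)·[h(x_0) + 2h(x_1) + ... + 2h(x_{8}) + h(x_9)].
Sum ≈ -297.765.

-297.765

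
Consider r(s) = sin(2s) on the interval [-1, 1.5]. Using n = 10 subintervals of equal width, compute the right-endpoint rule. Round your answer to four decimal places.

0.4122

Δs = (1.5 − (-1))/10 = 0.25.
Right endpoints: -0.75, -0.5, -0.25, 0, 0.25, 0.5, 0.75, 1, 1.25, 1.5.
r(-0.75) ≈ -0.9975, r(-0.5) ≈ -0.8415, r(-0.25) ≈ -0.4794, r(0) ≈ 0.0000, r(0.25) ≈ 0.4794, r(0.5) ≈ 0.8415, r(0.75) ≈ 0.9975, r(1) ≈ 0.9093, r(1.25) ≈ 0.5985, r(1.5) ≈ 0.1411.
Sum = Δs · [r(-0.75) + r(-0.5) + r(-0.25) + ...].
Sum ≈ 0.4122.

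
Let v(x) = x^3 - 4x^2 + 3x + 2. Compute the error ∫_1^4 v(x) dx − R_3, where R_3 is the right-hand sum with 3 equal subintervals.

-7.75

Exact integral: ∫_1^4 v(x) dx = 8.25.
R_3 = 16.
Error = 8.25 − 16 = -7.75.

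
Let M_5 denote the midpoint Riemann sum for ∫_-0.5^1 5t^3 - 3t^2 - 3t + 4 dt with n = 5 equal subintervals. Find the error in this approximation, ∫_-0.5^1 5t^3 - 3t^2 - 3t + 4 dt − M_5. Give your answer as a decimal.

Exact integral: ∫_-0.5^1 f(t) dt = 4.921875.
M_5 = 4.9134375.
Error = 4.921875 − 4.9134375 = 0.0084375.

0.0084375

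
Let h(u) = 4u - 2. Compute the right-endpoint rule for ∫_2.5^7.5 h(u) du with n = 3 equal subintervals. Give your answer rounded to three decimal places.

106.667

Δu = (7.5 − 2.5)/3 = 5/3.
Right endpoints: 25/6, 35/6, 7.5.
h(25/6) = 44/3, h(35/6) = 64/3, h(7.5) = 28.
Sum = Δu · [h(25/6) + h(35/6) + h(7.5)].
Sum ≈ 106.667.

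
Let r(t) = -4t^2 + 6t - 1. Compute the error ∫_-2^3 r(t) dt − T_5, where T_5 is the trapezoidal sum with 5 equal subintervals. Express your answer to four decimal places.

Exact integral: ∫_-2^3 r(t) dt ≈ -36.666667.
T_5 = -40.
Error ≈ -36.666667 − (-40) ≈ 3.3333.

3.3333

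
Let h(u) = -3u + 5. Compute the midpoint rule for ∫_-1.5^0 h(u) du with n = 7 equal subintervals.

10.875

Δu = (0 − (-1.5))/7 = 3/14.
Midpoints: -39/28, -33/28, -27/28, -0.75, -15/28, -9/28, -3/28.
h(-39/28) = 257/28, h(-33/28) = 239/28, h(-27/28) = 221/28, h(-0.75) = 7.25, h(-15/28) = 185/28, h(-9/28) = 167/28, h(-3/28) = 149/28.
Sum = Δu · [h(-39/28) + h(-33/28) + h(-27/28) + ...].
Sum = 10.875.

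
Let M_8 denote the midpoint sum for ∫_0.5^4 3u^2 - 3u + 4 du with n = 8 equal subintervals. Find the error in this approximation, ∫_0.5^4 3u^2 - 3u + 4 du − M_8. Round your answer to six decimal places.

0.167480

Exact integral: ∫_0.5^4 f(u) du = 54.25.
M_8 ≈ 54.08251953.
Error ≈ 54.25 − 54.08251953 ≈ 0.167480.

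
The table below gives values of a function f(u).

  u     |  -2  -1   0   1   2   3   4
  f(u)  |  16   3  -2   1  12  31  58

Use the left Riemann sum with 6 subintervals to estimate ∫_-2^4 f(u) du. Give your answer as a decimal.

61

Δu = 1.
Sum = 1·[16 + 3 + (-2) + 1 + 12 + 31] = 61.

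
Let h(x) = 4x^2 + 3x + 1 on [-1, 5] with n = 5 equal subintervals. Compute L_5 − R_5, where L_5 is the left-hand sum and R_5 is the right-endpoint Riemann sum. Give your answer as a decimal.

L_5 = 147.36.
R_5 = 284.16.
L_5 − R_5 = -136.8.

-136.8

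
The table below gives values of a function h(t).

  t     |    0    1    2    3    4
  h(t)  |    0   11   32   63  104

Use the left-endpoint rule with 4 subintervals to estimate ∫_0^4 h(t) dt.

106

Δt = 1.
Sum = 1·[0 + 11 + 32 + 63] = 106.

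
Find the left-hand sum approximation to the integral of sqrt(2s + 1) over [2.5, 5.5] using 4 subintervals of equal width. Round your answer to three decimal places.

8.571

Δs = (5.5 − 2.5)/4 = 0.75.
Left endpoints: 2.5, 3.25, 4, 4.75.
f(2.5) ≈ 2.449, f(3.25) ≈ 2.739, f(4) ≈ 3.000, f(4.75) ≈ 3.240.
Sum = Δs · [f(2.5) + f(3.25) + f(4) + f(4.75)].
Sum ≈ 8.571.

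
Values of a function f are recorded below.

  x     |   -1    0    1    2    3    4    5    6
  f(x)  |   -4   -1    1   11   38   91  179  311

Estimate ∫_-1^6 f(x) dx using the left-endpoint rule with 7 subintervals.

Δx = 1.
Sum = 1·[(-4) + (-1) + 1 + 11 + 38 + 91 + 179] = 315.

315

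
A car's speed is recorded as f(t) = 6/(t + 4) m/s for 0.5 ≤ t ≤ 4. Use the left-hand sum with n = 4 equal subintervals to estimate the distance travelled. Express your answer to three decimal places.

Δt = (4 − 0.5)/4 = 0.875.
Left endpoints: 0.5, 1.375, 2.25, 3.125.
f(0.5) = 4/3, f(1.375) = 48/43, f(2.25) = 0.96, f(3.125) = 16/19.
Sum = Δt · [f(0.5) + f(1.375) + f(2.25) + f(3.125)].
Sum ≈ 3.720.

3.720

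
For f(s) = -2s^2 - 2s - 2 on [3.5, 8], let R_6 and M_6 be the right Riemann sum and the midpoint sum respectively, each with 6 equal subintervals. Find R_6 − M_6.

-43.453125

R_6 = -416.53125.
M_6 = -373.078125.
R_6 − M_6 = -43.453125.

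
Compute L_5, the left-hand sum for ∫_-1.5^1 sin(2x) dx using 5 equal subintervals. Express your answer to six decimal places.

Δx = (1 − (-1.5))/5 = 0.5.
Left endpoints: -1.5, -1, -0.5, 0, 0.5.
f(-1.5) ≈ -0.141120, f(-1) ≈ -0.909297, f(-0.5) ≈ -0.841471, f(0) ≈ 0.000000, f(0.5) ≈ 0.841471.
Sum = Δx · [f(-1.5) + f(-1) + f(-0.5) + f(0) + f(0.5)].
Sum ≈ -0.525209.

-0.525209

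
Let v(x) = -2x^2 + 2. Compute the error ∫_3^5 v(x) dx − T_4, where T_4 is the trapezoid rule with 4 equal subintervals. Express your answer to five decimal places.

Exact integral: ∫_3^5 v(x) dx ≈ -61.3333333.
T_4 = -61.5.
Error ≈ -61.3333333 − (-61.5) ≈ 0.16667.

0.16667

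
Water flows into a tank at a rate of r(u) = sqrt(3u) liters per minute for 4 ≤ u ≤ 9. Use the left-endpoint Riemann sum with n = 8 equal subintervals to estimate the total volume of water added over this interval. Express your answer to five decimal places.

Δu = (9 − 4)/8 = 0.625.
Left endpoints: 4, 4.625, 5.25, 5.875, 6.5, 7.125, 7.75, 8.375.
r(4) ≈ 3.46410, r(4.625) ≈ 3.72492, r(5.25) ≈ 3.96863, r(5.875) ≈ 4.19821, r(6.5) ≈ 4.41588, r(7.125) ≈ 4.62331, r(7.75) ≈ 4.82183, r(8.375) ≈ 5.01248.
Sum = Δu · [r(4) + r(4.625) + r(5.25) + ...].
Sum ≈ 21.39335.

21.39335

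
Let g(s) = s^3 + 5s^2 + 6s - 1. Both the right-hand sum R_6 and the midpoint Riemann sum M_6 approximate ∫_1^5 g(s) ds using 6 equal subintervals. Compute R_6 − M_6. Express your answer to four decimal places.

R_6 ≈ 524.148148.
M_6 ≈ 428.592593.
R_6 − M_6 ≈ 95.5556.

95.5556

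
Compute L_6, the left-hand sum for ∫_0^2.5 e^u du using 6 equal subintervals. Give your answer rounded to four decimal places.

Δu = (2.5 − 0)/6 = 5/12.
Left endpoints: 0, 5/12, 5/6, 1.25, 5/3, 25/12.
f(0) ≈ 1.0000, f(5/12) ≈ 1.5169, f(5/6) ≈ 2.3010, f(1.25) ≈ 3.4903, f(5/3) ≈ 5.2945, f(25/12) ≈ 8.0312.
Sum = Δu · [f(0) + f(5/12) + f(5/6) + ...].
Sum ≈ 9.0141.

9.0141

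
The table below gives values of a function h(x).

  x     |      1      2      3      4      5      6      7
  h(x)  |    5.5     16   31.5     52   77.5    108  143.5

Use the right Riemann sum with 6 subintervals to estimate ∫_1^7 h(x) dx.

428.5

Δx = 1.
Sum = 1·[16 + 31.5 + 52 + 77.5 + 108 + 143.5] = 428.5.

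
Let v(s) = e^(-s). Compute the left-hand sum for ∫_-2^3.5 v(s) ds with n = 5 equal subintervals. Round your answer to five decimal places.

Δs = (3.5 − (-2))/5 = 1.1.
Left endpoints: -2, -0.9, 0.2, 1.3, 2.4.
v(-2) ≈ 7.38906, v(-0.9) ≈ 2.45960, v(0.2) ≈ 0.81873, v(1.3) ≈ 0.27253, v(2.4) ≈ 0.09072.
Sum = Δs · [v(-2) + v(-0.9) + v(0.2) + v(1.3) + v(2.4)].
Sum ≈ 12.13370.

12.13370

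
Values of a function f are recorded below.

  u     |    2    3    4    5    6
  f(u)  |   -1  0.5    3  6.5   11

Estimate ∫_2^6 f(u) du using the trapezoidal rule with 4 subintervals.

15

Δu = 1.
T_4 = (1/2)·[(-1) + 2·0.5 + 2·3 + 2·6.5 + 11] = 15.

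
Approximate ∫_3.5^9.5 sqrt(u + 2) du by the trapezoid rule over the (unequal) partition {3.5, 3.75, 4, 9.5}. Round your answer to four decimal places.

17.2606

Subinterval widths: 0.25, 0.25, 5.5.
f(3.5) ≈ 2.3452, f(3.75) ≈ 2.3979, f(4) ≈ 2.4495, f(9.5) ≈ 3.3912.
On each subinterval the trapezoid contributes (Δu_i/2)·[f(u_{i-1}) + f(u_i)].
Sum ≈ 17.2606.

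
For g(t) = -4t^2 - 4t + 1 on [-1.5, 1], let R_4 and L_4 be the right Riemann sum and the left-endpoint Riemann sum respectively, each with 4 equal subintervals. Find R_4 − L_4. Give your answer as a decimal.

-3.125

R_4 = -3.046875.
L_4 = 0.078125.
R_4 − L_4 = -3.125.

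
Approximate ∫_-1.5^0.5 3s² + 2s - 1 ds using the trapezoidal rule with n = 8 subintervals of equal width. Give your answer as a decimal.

Δs = (0.5 − (-1.5))/8 = 0.25.
f(-1.5) = 2.75, f(-1.25) = 1.1875, f(-1) = 0, f(-0.75) = -0.8125, f(-0.5) = -1.25, f(-0.25) = -1.3125, f(0) = -1, f(0.25) = -0.3125, f(0.5) = 0.75.
T_8 = (Δs/2)·[f(s_0) + 2f(s_1) + ... + 2f(s_{7}) + f(s_8)].
Sum = -0.4375.

-0.4375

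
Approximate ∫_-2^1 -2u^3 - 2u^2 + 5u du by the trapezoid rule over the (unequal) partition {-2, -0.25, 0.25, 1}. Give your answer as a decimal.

-2.203125

Subinterval widths: 1.75, 0.5, 0.75.
f(-2) = -2, f(-0.25) = -1.34375, f(0.25) = 1.09375, f(1) = 1.
On each subinterval the trapezoid contributes (Δu_i/2)·[f(u_{i-1}) + f(u_i)].
Sum = -2.203125.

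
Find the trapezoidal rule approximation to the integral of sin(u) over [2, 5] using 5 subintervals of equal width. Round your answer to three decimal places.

Δu = (5 − 2)/5 = 0.6.
f(2) ≈ 0.909, f(2.6) ≈ 0.516, f(3.2) ≈ -0.058, f(3.8) ≈ -0.612, f(4.4) ≈ -0.952, f(5) ≈ -0.959.
T_5 = (Δu/2)·[f(u_0) + 2f(u_1) + ... + 2f(u_{4}) + f(u_5)].
Sum ≈ -0.679.

-0.679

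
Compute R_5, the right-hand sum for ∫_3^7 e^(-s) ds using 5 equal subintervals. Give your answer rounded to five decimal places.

Δs = (7 − 3)/5 = 0.8.
Right endpoints: 3.8, 4.6, 5.4, 6.2, 7.
f(3.8) ≈ 0.02237, f(4.6) ≈ 0.01005, f(5.4) ≈ 0.00452, f(6.2) ≈ 0.00203, f(7) ≈ 0.00091.
Sum = Δs · [f(3.8) + f(4.6) + f(5.4) + f(6.2) + f(7)].
Sum ≈ 0.03190.

0.03190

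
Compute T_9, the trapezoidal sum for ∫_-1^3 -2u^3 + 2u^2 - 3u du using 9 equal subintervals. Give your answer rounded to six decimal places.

Δu = (3 − (-1))/9 = 4/9.
f(-1) = 7, f(-5/9) = 1915/729, f(-1/9) = 263/729, f(1/3) = -23/27, f(7/9) = -1505/729, f(11/9) = -3157/729, f(5/3) = -235/27, f(19/9) = -11837/729, f(23/9) = -20401/729, f(3) = -45.
T_9 = (Δu/2)·[f(u_0) + 2f(u_1) + ... + 2f(u_{8}) + f(u_9)].
Sum ≈ -33.860082.

-33.860082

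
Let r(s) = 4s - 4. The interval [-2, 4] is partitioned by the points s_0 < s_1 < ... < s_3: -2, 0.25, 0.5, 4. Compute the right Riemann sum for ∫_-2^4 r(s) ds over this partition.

34.75

Subinterval widths: 2.25, 0.25, 3.5.
Right endpoints: 0.25, 0.5, 4.
r(0.25) = -3, r(0.5) = -2, r(4) = 12.
Sum = Σ Δs_i · r(s_i).
Sum = 34.75.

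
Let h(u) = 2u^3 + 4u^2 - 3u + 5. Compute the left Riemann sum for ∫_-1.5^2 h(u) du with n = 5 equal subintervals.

Δu = (2 − (-1.5))/5 = 0.7.
Left endpoints: -1.5, -0.8, -0.1, 0.6, 1.3.
h(-1.5) = 11.75, h(-0.8) = 8.936, h(-0.1) = 5.338, h(0.6) = 5.072, h(1.3) = 12.254.
Sum = Δu · [h(-1.5) + h(-0.8) + h(-0.1) + h(0.6) + h(1.3)].
Sum = 30.345.

30.345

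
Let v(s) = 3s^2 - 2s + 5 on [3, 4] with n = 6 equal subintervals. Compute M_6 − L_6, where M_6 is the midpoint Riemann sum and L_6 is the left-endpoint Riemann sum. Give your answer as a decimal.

1.5625

M_6 ≈ 34.9930556.
L_6 ≈ 33.4305556.
M_6 − L_6 = 1.5625.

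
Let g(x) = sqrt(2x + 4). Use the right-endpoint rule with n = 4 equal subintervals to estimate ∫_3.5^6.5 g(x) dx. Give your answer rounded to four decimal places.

11.5030

Δx = (6.5 − 3.5)/4 = 0.75.
Right endpoints: 4.25, 5, 5.75, 6.5.
g(4.25) ≈ 3.5355, g(5) ≈ 3.7417, g(5.75) ≈ 3.9370, g(6.5) ≈ 4.1231.
Sum = Δx · [g(4.25) + g(5) + g(5.75) + g(6.5)].
Sum ≈ 11.5030.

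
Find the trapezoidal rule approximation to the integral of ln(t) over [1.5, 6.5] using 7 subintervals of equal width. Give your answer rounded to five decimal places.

6.53691

Δt = (6.5 − 1.5)/7 = 5/7.
f(1.5) ≈ 0.40547, f(31/14) ≈ 0.79493, f(41/14) ≈ 1.07451, f(51/14) ≈ 1.29277, f(61/14) ≈ 1.47182, f(71/14) ≈ 1.62362, f(81/14) ≈ 1.75539, f(6.5) ≈ 1.87180.
T_7 = (Δt/2)·[f(t_0) + 2f(t_1) + ... + 2f(t_{6}) + f(t_7)].
Sum ≈ 6.53691.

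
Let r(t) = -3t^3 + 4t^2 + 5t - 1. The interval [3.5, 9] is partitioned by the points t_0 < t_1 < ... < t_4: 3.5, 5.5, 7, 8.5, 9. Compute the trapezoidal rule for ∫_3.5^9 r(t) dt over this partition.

-3843.59375

Subinterval widths: 2, 1.5, 1.5, 0.5.
r(3.5) = -63.125, r(5.5) = -351.625, r(7) = -799, r(8.5) = -1511.875, r(9) = -1819.
On each subinterval the trapezoid contributes (Δt_i/2)·[r(t_{i-1}) + r(t_i)].
Sum = -3843.59375.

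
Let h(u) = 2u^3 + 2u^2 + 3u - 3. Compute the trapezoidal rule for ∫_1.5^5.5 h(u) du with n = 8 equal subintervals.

597.5

Δu = (5.5 − 1.5)/8 = 0.5.
h(1.5) = 12.75, h(2) = 27, h(2.5) = 48.25, h(3) = 78, h(3.5) = 117.75, h(4) = 169, h(4.5) = 233.25, h(5) = 312, h(5.5) = 406.75.
T_8 = (Δu/2)·[h(u_0) + 2h(u_1) + ... + 2h(u_{7}) + h(u_8)].
Sum = 597.5.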